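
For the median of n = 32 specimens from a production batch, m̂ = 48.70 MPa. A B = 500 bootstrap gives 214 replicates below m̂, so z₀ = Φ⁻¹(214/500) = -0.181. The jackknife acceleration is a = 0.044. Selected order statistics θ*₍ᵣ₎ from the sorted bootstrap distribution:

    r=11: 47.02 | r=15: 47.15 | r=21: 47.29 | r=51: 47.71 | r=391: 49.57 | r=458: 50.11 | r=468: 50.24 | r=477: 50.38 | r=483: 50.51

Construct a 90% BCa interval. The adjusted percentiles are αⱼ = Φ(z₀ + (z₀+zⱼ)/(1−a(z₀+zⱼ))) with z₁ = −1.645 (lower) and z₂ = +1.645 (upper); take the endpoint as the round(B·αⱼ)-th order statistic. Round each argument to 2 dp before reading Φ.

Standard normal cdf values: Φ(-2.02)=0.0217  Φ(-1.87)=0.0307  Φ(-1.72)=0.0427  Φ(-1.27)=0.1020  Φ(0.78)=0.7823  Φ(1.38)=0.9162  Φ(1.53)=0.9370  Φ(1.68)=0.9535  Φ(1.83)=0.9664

Lower: z₀ + z₁ = -0.181 + (-1.645) = -1.826; 1 − a(z₀+z₁) = 1 − (0.044)(-1.826) = 1.0803; argument = -0.181 + (-1.826)/1.0803 = -1.8712 → -1.87.
α₁ = Φ(-1.87) = 0.0307; rank = round(500 × 0.0307) = 15; θ*₍15₎ = 47.15.
Upper: z₀ + z₂ = 1.464; 1 − a(z₀+z₂) = 0.9356; argument = 1.3838 → 1.38; α₂ = 0.9162; rank = 458; θ*₍458₎ = 50.11.

(47.15, 50.11)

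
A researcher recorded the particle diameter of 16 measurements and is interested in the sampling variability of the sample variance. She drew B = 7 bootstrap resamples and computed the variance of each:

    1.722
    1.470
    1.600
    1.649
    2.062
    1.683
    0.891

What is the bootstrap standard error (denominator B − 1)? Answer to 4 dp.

SE* = 0.3547

Bootstrap SE is the standard deviation of the 7 replicate variances.
Mean of replicates: (1.722 + 1.470 + 1.600 + 1.649 + 2.062 + 1.683 + 0.891) / 7 = 11.07700 / 7 = 1.58243
Sum of squared deviations: (+0.13957)² + (−0.11243)² + (+0.01757)² + (+0.06657)² + (+0.47957)² + (+0.10057)² + (−0.69143)² = 0.75504
Variance = 0.75504 / 6 = 0.12584
SE* = √0.12584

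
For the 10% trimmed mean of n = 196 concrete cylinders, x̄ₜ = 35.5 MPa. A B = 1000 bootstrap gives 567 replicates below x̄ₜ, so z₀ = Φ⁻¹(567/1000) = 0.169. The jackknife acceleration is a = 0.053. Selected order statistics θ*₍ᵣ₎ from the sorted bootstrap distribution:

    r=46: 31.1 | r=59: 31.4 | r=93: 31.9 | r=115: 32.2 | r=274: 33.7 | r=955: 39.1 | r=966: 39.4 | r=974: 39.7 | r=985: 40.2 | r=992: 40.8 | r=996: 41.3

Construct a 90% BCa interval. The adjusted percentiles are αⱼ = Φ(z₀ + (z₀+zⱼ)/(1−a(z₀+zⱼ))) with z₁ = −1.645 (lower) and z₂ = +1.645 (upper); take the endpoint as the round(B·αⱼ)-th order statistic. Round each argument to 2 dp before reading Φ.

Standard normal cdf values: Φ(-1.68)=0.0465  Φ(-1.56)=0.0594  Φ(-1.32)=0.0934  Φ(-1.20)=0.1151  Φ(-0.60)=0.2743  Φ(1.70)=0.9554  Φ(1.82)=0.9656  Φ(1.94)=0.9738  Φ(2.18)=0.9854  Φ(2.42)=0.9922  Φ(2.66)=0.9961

(32.2, 40.2)

Lower: z₀ + z₁ = 0.169 + (-1.645) = -1.476; 1 − a(z₀+z₁) = 1 − (0.053)(-1.476) = 1.0782; argument = 0.169 + (-1.476)/1.0782 = -1.1999 → -1.20.
α₁ = Φ(-1.20) = 0.1151; rank = round(1000 × 0.1151) = 115; θ*₍115₎ = 32.2.
Upper: z₀ + z₂ = 1.814; 1 − a(z₀+z₂) = 0.9039; argument = 2.1760 → 2.18; α₂ = 0.9854; rank = 985; θ*₍985₎ = 40.2.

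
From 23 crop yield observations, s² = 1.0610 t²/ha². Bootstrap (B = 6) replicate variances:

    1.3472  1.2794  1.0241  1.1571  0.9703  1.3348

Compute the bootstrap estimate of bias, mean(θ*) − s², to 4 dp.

mean(θ*) = (1.3472 + 1.2794 + 1.0241 + 1.1571 + 0.9703 + 1.3348) / 6 = 1.18548
bias = 1.18548 − 1.0610

bias = +0.1245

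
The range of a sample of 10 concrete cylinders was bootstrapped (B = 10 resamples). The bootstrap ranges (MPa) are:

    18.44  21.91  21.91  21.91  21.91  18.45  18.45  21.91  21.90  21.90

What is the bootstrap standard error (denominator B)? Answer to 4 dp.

SE* = 1.5858

Bootstrap SE is the standard deviation of the 10 replicate ranges.
Mean of replicates: (18.44 + 21.91 + 21.91 + 21.91 + 21.91 + 18.45 + 18.45 + 21.91 + 21.90 + 21.90) / 10 = 208.69000 / 10 = 20.86900
Sum of squared deviations: (−2.42900)² + (+1.04100)² + (+1.04100)² + (+1.04100)² + (+1.04100)² + (−2.41900)² + (−2.41900)² + (+1.04100)² + (+1.03100)² + (+1.03100)² = 25.14749
Variance = 25.14749 / 10 = 2.51475
SE* = √2.51475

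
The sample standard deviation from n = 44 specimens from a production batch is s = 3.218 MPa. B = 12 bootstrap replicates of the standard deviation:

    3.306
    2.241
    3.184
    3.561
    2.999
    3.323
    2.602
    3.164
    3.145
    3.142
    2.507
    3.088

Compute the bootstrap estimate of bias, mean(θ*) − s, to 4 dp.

bias = −0.1962

mean(θ*) = (3.306 + 2.241 + 3.184 + 3.561 + 2.999 + 3.323 + 2.602 + 3.164 + 3.145 + 3.142 + 2.507 + 3.088) / 12 = 3.02183
bias = 3.02183 − 3.218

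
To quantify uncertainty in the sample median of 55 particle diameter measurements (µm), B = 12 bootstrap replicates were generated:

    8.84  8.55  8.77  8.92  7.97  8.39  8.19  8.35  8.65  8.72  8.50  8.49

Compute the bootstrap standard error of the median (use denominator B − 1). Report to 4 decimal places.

SE* = 0.2764

Bootstrap SE is the standard deviation of the 12 replicate medians.
Mean of replicates: (8.84 + 8.55 + 8.77 + 8.92 + 7.97 + 8.39 + 8.19 + 8.35 + 8.65 + 8.72 + 8.50 + 8.49) / 12 = 102.34000 / 12 = 8.52833
Sum of squared deviations: (+0.31167)² + (+0.02167)² + (+0.24167)² + (+0.39167)² + (−0.55833)² + (−0.13833)² + (−0.33833)² + (−0.17833)² + (+0.12167)² + (+0.19167)² + (−0.02833)² + (−0.03833)² = 0.84037
Variance = 0.84037 / 11 = 0.07640
SE* = √0.07640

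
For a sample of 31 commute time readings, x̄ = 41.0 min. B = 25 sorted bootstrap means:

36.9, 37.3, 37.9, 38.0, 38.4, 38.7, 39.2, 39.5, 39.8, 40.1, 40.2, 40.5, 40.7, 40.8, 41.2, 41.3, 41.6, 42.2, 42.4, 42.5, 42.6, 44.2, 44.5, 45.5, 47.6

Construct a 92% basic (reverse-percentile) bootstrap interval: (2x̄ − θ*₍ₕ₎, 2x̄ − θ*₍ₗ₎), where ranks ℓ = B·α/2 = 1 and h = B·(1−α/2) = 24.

Percentile endpoints at ranks 1 and 24: θ*₍1₎ = 36.9, θ*₍24₎ = 45.5.
Basic interval reflects these around x̄:
  lower = 2 × 41.0 − 45.5 = 36.5
  upper = 2 × 41.0 − 36.9 = 45.1

(36.5, 45.1)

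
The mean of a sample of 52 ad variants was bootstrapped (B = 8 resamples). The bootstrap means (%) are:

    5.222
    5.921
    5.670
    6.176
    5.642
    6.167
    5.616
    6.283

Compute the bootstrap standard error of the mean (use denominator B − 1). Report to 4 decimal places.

Bootstrap SE is the standard deviation of the 8 replicate means.
Mean of replicates: (5.222 + 5.921 + 5.670 + 6.176 + 5.642 + 6.167 + 5.616 + 6.283) / 8 = 46.69700 / 8 = 5.83713
Sum of squared deviations: (−0.61512)² + (+0.08387)² + (−0.16713)² + (+0.33887)² + (−0.19512)² + (+0.32987)² + (−0.22113)² + (+0.44588)² = 0.92277
Variance = 0.92277 / 7 = 0.13182
SE* = √0.13182

SE* = 0.3631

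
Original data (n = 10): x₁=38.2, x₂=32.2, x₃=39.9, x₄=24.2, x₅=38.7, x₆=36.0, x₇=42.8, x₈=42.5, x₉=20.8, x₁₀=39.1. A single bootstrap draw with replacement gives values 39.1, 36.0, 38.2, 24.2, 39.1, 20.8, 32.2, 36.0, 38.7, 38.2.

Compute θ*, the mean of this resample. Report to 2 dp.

Mean = (39.1 + 36.0 + 38.2 + 24.2 + 39.1 + 20.8 + 32.2 + 36.0 + 38.7 + 38.2) / 10 = 342.50 / 10 = 34.25

θ* = 34.25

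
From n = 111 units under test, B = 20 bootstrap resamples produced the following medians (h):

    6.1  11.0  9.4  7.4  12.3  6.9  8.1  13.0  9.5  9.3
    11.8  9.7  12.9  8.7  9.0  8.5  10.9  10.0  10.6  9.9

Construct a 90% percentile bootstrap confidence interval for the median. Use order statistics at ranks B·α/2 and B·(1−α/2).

Sorted replicates: 6.1, 6.9, 7.4, 8.1, 8.5, 8.7, 9.0, 9.3, 9.4, 9.5, 9.7, 9.9, 10.0, 10.6, 10.9, 11.0, 11.8, 12.3, 12.9, 13.0
α = 0.10; lower rank = 20 × 0.050 = 1; upper rank = 20 × 0.950 = 19.
The 1st smallest replicate is 6.1; the 19th is 12.9.

(6.1, 12.9)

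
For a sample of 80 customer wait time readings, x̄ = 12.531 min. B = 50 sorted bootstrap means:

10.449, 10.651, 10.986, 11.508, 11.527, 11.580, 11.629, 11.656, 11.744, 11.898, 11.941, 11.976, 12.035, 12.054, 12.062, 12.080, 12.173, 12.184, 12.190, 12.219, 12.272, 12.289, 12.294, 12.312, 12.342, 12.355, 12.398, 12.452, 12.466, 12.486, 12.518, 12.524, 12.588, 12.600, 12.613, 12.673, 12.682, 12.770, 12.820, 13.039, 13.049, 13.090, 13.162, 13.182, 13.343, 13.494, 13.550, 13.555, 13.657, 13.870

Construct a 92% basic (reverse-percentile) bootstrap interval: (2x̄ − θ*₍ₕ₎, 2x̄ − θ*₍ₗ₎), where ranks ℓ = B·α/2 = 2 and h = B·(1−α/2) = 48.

(11.507, 14.411)

Percentile endpoints at ranks 2 and 48: θ*₍2₎ = 10.651, θ*₍48₎ = 13.555.
Basic interval reflects these around x̄:
  lower = 2 × 12.531 − 13.555 = 11.507
  upper = 2 × 12.531 − 10.651 = 14.411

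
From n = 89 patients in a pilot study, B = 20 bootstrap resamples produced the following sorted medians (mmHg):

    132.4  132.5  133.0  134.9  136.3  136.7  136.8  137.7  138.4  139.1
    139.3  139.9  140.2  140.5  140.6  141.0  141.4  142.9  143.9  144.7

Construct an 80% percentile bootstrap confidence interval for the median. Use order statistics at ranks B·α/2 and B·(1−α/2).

(132.5, 142.9)

α = 0.20; lower rank = 20 × 0.100 = 2; upper rank = 20 × 0.900 = 18.
The 2nd smallest replicate is 132.5; the 18th is 142.9.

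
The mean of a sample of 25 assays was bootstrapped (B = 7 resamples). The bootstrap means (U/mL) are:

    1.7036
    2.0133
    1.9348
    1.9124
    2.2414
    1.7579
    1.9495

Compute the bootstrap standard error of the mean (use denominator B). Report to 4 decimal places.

SE* = 0.1628

Bootstrap SE is the standard deviation of the 7 replicate means.
Mean of replicates: (1.7036 + 2.0133 + 1.9348 + 1.9124 + 2.2414 + 1.7579 + 1.9495) / 7 = 13.51290 / 7 = 1.93041
Sum of squared deviations: (−0.22681)² + (+0.08289)² + (+0.00439)² + (−0.01801)² + (+0.31099)² + (−0.17251)² + (+0.01909)² = 0.18550
Variance = 0.18550 / 7 = 0.02650
SE* = √0.02650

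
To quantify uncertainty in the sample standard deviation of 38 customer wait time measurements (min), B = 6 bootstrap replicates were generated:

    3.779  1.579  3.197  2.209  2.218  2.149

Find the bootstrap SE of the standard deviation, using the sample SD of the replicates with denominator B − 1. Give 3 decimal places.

SE* = 0.807

Bootstrap SE is the standard deviation of the 6 replicate standard deviations.
Mean of replicates: (3.779 + 1.579 + 3.197 + 2.209 + 2.218 + 2.149) / 6 = 15.1310 / 6 = 2.5218
Sum of squared deviations: (+1.2572)² + (−0.9428)² + (+0.6752)² + (−0.3128)² + (−0.3038)² + (−0.3728)² = 3.2544
Variance = 3.2544 / 5 = 0.6509
SE* = √0.6509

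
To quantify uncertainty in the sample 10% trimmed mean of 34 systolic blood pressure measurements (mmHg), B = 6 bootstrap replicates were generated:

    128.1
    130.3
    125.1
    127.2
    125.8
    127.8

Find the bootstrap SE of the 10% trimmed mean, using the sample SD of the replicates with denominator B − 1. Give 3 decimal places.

SE* = 1.841

Bootstrap SE is the standard deviation of the 6 replicate 10% trimmed means.
Mean of replicates: (128.1 + 130.3 + 125.1 + 127.2 + 125.8 + 127.8) / 6 = 764.3000 / 6 = 127.3833
Sum of squared deviations: (+0.7167)² + (+2.9167)² + (−2.2833)² + (−0.1833)² + (−1.5833)² + (+0.4167)² = 16.9483
Variance = 16.9483 / 5 = 3.3897
SE* = √3.3897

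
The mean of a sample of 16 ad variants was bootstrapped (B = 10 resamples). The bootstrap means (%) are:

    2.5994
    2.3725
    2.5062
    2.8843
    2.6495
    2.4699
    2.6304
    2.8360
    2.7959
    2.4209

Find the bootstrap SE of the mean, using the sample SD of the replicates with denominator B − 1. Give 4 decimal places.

SE* = 0.1780

Bootstrap SE is the standard deviation of the 10 replicate means.
Mean of replicates: (2.5994 + 2.3725 + 2.5062 + 2.8843 + 2.6495 + 2.4699 + 2.6304 + 2.8360 + 2.7959 + 2.4209) / 10 = 26.16500 / 10 = 2.61650
Sum of squared deviations: (−0.01710)² + (−0.24400)² + (−0.11030)² + (+0.26780)² + (+0.03300)² + (−0.14660)² + (+0.01390)² + (+0.21950)² + (+0.17940)² + (−0.19560)² = 0.28511
Variance = 0.28511 / 9 = 0.03168
SE* = √0.03168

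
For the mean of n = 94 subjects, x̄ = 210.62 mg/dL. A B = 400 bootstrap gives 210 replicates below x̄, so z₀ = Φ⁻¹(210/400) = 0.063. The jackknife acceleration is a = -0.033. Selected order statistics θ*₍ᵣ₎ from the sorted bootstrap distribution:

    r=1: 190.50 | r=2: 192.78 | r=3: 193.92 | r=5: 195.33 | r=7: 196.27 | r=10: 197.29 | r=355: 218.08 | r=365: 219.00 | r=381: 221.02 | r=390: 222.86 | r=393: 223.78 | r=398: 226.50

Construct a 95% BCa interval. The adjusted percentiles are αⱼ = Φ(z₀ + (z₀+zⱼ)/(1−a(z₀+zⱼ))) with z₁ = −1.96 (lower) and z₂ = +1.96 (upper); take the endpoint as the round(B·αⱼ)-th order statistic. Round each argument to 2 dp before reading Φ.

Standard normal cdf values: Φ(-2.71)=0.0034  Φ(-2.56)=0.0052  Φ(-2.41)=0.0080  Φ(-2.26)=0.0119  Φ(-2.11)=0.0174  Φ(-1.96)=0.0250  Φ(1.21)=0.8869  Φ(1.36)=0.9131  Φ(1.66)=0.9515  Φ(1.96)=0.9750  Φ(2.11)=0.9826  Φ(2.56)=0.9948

(197.29, 222.86)

Lower: z₀ + z₁ = 0.063 + (-1.960) = -1.897; 1 − a(z₀+z₁) = 1 − (-0.033)(-1.897) = 0.9374; argument = 0.063 + (-1.897)/0.9374 = -1.9607 → -1.96.
α₁ = Φ(-1.96) = 0.0250; rank = round(400 × 0.0250) = 10; θ*₍10₎ = 197.29.
Upper: z₀ + z₂ = 2.023; 1 − a(z₀+z₂) = 1.0668; argument = 1.9594 → 1.96; α₂ = 0.9750; rank = 390; θ*₍390₎ = 222.86.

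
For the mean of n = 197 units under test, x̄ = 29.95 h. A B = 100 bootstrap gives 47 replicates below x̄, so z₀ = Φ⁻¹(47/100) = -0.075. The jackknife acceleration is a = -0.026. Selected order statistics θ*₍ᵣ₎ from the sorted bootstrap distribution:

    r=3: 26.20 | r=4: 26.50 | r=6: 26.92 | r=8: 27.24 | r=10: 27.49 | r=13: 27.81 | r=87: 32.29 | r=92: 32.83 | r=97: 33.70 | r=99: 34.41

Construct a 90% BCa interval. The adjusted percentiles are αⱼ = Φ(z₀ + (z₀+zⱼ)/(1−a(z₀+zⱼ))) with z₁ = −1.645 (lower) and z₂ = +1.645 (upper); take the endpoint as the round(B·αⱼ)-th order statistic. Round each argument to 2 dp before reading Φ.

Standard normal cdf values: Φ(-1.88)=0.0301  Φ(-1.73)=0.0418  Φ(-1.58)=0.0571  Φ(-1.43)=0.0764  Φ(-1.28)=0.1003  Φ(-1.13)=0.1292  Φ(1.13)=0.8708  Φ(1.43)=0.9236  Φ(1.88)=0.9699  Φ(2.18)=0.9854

(26.20, 32.83)

Lower: z₀ + z₁ = -0.075 + (-1.645) = -1.720; 1 − a(z₀+z₁) = 1 − (-0.026)(-1.720) = 0.9553; argument = -0.075 + (-1.720)/0.9553 = -1.8755 → -1.88.
α₁ = Φ(-1.88) = 0.0301; rank = round(100 × 0.0301) = 3; θ*₍3₎ = 26.20.
Upper: z₀ + z₂ = 1.570; 1 − a(z₀+z₂) = 1.0408; argument = 1.4334 → 1.43; α₂ = 0.9236; rank = 92; θ*₍92₎ = 32.83.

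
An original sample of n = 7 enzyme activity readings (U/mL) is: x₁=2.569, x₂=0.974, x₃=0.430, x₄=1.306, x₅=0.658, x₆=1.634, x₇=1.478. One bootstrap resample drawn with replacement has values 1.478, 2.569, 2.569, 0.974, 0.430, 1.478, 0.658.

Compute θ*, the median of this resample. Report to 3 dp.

θ* = 1.478

Sorted: 0.430, 0.658, 0.974, 1.478, 1.478, 2.569, 2.569
Median = middle value = 1.478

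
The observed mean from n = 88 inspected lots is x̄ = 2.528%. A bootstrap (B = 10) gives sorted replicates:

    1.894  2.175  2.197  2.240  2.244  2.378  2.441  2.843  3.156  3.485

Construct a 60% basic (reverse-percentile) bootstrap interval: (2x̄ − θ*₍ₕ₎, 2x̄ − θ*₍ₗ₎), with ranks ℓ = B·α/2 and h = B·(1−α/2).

(2.213, 2.881)

Percentile endpoints at ranks 2 and 8: θ*₍2₎ = 2.175, θ*₍8₎ = 2.843.
Basic interval reflects these around x̄:
  lower = 2 × 2.528 − 2.843 = 2.213
  upper = 2 × 2.528 − 2.175 = 2.881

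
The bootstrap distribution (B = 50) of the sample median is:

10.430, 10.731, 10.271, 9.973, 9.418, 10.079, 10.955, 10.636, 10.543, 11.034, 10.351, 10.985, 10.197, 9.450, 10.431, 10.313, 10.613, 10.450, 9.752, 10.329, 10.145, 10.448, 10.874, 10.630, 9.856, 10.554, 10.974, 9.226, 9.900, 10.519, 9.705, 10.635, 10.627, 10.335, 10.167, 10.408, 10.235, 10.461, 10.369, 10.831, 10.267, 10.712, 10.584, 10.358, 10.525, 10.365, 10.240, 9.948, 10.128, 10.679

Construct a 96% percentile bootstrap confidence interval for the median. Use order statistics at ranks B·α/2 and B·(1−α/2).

(9.226, 10.985)

Sorted replicates: 9.226, 9.418, 9.450, 9.705, 9.752, 9.856, 9.900, 9.948, 9.973, 10.079, 10.128, 10.145, 10.167, 10.197, 10.235, 10.240, 10.267, 10.271, 10.313, 10.329, 10.335, 10.351, 10.358, 10.365, 10.369, 10.408, 10.430, 10.431, 10.448, 10.450, 10.461, 10.519, 10.525, 10.543, 10.554, 10.584, 10.613, 10.627, 10.630, 10.635, 10.636, 10.679, 10.712, 10.731, 10.831, 10.874, 10.955, 10.974, 10.985, 11.034
α = 0.04; lower rank = 50 × 0.020 = 1; upper rank = 50 × 0.980 = 49.
The 1st smallest replicate is 9.226; the 49th is 10.985.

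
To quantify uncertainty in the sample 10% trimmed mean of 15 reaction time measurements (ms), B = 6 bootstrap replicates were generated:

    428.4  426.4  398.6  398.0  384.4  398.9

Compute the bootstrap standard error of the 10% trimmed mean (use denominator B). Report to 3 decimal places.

Bootstrap SE is the standard deviation of the 6 replicate 10% trimmed means.
Mean of replicates: (428.4 + 426.4 + 398.6 + 398.0 + 384.4 + 398.9) / 6 = 2434.7000 / 6 = 405.7833
Sum of squared deviations: (+22.6167)² + (+20.6167)² + (−7.1833)² + (−7.7833)² + (−21.3833)² + (−6.8833)² = 1553.3683
Variance = 1553.3683 / 6 = 258.8947
SE* = √258.8947

SE* = 16.090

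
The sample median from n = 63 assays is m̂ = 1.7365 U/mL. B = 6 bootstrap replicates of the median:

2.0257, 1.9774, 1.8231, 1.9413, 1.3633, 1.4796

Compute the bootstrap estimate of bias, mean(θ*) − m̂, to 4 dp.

bias = +0.0319

mean(θ*) = (2.0257 + 1.9774 + 1.8231 + 1.9413 + 1.3633 + 1.4796) / 6 = 1.76840
bias = 1.76840 − 1.7365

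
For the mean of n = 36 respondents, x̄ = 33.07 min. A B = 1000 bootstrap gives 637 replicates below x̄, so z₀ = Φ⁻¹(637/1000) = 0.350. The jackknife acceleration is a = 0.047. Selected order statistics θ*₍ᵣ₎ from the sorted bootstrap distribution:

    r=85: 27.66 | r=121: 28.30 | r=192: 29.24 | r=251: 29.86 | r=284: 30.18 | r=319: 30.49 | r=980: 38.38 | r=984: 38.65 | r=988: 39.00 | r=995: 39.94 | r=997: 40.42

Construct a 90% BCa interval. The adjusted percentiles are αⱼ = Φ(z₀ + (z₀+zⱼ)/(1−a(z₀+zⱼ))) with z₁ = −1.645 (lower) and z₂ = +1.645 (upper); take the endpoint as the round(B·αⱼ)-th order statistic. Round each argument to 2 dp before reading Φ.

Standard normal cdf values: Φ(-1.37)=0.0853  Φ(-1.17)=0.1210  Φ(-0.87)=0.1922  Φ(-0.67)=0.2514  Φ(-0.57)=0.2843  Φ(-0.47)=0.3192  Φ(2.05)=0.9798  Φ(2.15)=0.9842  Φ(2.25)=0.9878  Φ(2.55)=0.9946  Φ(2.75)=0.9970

Lower: z₀ + z₁ = 0.350 + (-1.645) = -1.295; 1 − a(z₀+z₁) = 1 − (0.047)(-1.295) = 1.0609; argument = 0.350 + (-1.295)/1.0609 = -0.8707 → -0.87.
α₁ = Φ(-0.87) = 0.1922; rank = round(1000 × 0.1922) = 192; θ*₍192₎ = 29.24.
Upper: z₀ + z₂ = 1.995; 1 − a(z₀+z₂) = 0.9062; argument = 2.5514 → 2.55; α₂ = 0.9946; rank = 995; θ*₍995₎ = 39.94.

(29.24, 39.94)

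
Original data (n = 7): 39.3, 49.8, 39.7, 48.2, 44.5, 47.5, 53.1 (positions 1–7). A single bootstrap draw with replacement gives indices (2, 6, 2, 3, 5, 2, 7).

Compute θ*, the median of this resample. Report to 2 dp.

θ* = 49.80

Resample values: 49.8, 47.5, 49.8, 39.7, 44.5, 49.8, 53.1.
Sorted: 39.7, 44.5, 47.5, 49.8, 49.8, 49.8, 53.1
Median = middle value = 49.80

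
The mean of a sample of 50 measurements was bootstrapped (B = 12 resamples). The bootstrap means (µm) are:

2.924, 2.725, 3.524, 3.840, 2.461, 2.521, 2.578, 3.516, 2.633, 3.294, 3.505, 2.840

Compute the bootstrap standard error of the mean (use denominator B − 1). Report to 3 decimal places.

Bootstrap SE is the standard deviation of the 12 replicate means.
Mean of replicates: (2.924 + 2.725 + 3.524 + 3.840 + 2.461 + 2.521 + 2.578 + 3.516 + 2.633 + 3.294 + 3.505 + 2.840) / 12 = 36.3610 / 12 = 3.0301
Sum of squared deviations: (−0.1061)² + (−0.3051)² + (+0.4939)² + (+0.8099)² + (−0.5691)² + (−0.5091)² + (−0.4521)² + (+0.4859)² + (−0.3971)² + (+0.2639)² + (+0.4749)² + (−0.1901)² = 2.5168
Variance = 2.5168 / 11 = 0.2288
SE* = √0.2288

SE* = 0.478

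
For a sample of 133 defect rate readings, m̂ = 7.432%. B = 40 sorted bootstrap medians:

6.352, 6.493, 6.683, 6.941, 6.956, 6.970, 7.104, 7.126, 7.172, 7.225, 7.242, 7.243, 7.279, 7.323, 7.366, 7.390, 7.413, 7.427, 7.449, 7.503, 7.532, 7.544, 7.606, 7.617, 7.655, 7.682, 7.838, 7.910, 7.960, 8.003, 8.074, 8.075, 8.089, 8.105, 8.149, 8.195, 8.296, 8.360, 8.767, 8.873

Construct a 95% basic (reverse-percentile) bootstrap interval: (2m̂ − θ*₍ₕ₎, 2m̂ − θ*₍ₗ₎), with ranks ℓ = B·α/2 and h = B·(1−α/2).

(6.097, 8.512)

Percentile endpoints at ranks 1 and 39: θ*₍1₎ = 6.352, θ*₍39₎ = 8.767.
Basic interval reflects these around m̂:
  lower = 2 × 7.432 − 8.767 = 6.097
  upper = 2 × 7.432 − 6.352 = 8.512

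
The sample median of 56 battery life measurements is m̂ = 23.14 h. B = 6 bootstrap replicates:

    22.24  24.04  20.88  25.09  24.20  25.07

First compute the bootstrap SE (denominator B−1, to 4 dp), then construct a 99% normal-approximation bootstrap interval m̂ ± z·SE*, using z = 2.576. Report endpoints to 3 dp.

Mean of replicates = 23.5867; sum of squared deviations = 14.1815; SE* = √(14.1815/5) = 1.6841
Margin = 2.576 × 1.6841 = 4.3382
Interval: 23.14 ± 4.3382

(18.802, 27.478)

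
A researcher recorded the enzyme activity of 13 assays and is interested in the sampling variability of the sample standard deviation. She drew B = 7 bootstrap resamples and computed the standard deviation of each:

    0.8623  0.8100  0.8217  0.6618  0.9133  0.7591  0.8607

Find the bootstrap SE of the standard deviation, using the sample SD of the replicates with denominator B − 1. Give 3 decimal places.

SE* = 0.082

Bootstrap SE is the standard deviation of the 7 replicate standard deviations.
Mean of replicates: (0.8623 + 0.8100 + 0.8217 + 0.6618 + 0.9133 + 0.7591 + 0.8607) / 7 = 5.68890 / 7 = 0.81270
Sum of squared deviations: (+0.04960)² + (−0.00270)² + (+0.00900)² + (−0.15090)² + (+0.10060)² + (−0.05360)² + (+0.04800)² = 0.04062
Variance = 0.04062 / 6 = 0.00677
SE* = √0.00677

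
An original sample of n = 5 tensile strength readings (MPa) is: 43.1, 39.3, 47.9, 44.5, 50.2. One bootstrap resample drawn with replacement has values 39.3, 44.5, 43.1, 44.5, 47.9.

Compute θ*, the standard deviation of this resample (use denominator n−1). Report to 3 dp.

θ* = 3.103

Mean = 43.8600; sum of squared deviations = 38.5120
s² = 38.5120 / 4 = 9.6280
s = √9.6280 = 3.103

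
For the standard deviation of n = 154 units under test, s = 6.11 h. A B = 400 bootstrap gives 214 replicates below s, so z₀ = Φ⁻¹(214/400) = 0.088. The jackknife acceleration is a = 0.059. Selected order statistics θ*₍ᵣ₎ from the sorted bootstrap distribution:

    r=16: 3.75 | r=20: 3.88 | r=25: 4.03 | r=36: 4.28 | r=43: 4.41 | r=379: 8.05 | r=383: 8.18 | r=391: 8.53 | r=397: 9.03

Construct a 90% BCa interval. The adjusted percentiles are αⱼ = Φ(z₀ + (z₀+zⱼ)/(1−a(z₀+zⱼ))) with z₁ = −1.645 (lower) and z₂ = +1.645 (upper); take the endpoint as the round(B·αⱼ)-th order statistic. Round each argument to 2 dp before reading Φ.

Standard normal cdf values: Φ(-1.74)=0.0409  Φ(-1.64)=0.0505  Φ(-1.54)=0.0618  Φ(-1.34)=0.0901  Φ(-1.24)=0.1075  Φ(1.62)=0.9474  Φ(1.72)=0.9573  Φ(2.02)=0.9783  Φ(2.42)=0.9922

(4.28, 8.53)

Lower: z₀ + z₁ = 0.088 + (-1.645) = -1.557; 1 − a(z₀+z₁) = 1 − (0.059)(-1.557) = 1.0919; argument = 0.088 + (-1.557)/1.0919 = -1.3380 → -1.34.
α₁ = Φ(-1.34) = 0.0901; rank = round(400 × 0.0901) = 36; θ*₍36₎ = 4.28.
Upper: z₀ + z₂ = 1.733; 1 − a(z₀+z₂) = 0.8978; argument = 2.0184 → 2.02; α₂ = 0.9783; rank = 391; θ*₍391₎ = 8.53.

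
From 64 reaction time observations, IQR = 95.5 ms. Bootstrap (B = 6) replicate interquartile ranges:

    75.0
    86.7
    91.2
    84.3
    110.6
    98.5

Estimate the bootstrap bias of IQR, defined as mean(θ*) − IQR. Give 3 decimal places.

mean(θ*) = (75.0 + 86.7 + 91.2 + 84.3 + 110.6 + 98.5) / 6 = 91.0500
bias = 91.0500 − 95.5

bias = −4.450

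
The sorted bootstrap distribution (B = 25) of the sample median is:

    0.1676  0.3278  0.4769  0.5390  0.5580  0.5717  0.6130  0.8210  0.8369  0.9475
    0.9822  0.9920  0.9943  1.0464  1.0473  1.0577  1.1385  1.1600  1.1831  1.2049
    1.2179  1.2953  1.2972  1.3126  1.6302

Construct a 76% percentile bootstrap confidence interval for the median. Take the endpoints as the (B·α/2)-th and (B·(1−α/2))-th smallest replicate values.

(0.4769, 1.2953)

α = 0.24; lower rank = 25 × 0.120 = 3; upper rank = 25 × 0.880 = 22.
The 3rd smallest replicate is 0.4769; the 22nd is 1.2953.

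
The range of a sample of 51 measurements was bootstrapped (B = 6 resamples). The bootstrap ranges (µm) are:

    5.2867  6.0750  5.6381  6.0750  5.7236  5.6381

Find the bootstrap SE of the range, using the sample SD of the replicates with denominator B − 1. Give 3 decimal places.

SE* = 0.300

Bootstrap SE is the standard deviation of the 6 replicate ranges.
Mean of replicates: (5.2867 + 6.0750 + 5.6381 + 6.0750 + 5.7236 + 5.6381) / 6 = 34.43650 / 6 = 5.73942
Sum of squared deviations: (−0.45272)² + (+0.33558)² + (−0.10132)² + (+0.33558)² + (−0.01582)² + (−0.10132)² = 0.45097
Variance = 0.45097 / 5 = 0.09019
SE* = √0.09019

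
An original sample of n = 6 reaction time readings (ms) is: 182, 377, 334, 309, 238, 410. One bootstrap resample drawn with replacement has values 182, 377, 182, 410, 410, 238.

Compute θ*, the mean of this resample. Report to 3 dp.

θ* = 299.833

Mean = (182 + 377 + 182 + 410 + 410 + 238) / 6 = 1799.0 / 6 = 299.833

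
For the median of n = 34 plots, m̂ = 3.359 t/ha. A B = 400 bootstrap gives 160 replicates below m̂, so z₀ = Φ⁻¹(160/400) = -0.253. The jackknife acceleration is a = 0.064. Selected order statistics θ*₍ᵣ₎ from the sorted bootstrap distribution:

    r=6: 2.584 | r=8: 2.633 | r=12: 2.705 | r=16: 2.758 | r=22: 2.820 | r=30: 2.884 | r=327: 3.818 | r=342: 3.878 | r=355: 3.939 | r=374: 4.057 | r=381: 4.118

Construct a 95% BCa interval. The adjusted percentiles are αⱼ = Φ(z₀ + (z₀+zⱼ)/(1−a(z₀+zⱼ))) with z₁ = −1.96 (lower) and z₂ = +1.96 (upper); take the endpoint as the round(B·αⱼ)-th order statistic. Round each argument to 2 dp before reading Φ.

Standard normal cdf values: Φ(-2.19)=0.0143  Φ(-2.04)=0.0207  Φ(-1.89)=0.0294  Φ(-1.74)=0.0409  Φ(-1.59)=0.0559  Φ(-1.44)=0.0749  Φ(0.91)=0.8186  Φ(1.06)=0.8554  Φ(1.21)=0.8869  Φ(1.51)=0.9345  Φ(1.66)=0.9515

Lower: z₀ + z₁ = -0.253 + (-1.960) = -2.213; 1 − a(z₀+z₁) = 1 − (0.064)(-2.213) = 1.1416; argument = -0.253 + (-2.213)/1.1416 = -2.1915 → -2.19.
α₁ = Φ(-2.19) = 0.0143; rank = round(400 × 0.0143) = 6; θ*₍6₎ = 2.584.
Upper: z₀ + z₂ = 1.707; 1 − a(z₀+z₂) = 0.8908; argument = 1.6634 → 1.66; α₂ = 0.9515; rank = 381; θ*₍381₎ = 4.118.

(2.584, 4.118)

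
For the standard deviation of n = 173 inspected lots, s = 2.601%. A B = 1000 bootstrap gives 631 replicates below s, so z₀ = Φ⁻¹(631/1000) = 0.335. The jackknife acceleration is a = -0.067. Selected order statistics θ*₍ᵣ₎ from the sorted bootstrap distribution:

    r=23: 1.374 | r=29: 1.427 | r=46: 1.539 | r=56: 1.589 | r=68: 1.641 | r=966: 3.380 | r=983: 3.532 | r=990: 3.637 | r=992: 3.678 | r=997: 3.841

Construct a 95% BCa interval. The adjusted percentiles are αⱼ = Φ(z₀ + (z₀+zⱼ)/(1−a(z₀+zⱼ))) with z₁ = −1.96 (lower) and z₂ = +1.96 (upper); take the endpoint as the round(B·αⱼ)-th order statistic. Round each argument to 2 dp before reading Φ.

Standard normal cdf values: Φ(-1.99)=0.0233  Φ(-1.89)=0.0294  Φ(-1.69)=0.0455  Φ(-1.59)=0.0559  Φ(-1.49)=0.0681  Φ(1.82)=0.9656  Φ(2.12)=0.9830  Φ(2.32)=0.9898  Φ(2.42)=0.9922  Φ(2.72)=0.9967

Lower: z₀ + z₁ = 0.335 + (-1.960) = -1.625; 1 − a(z₀+z₁) = 1 − (-0.067)(-1.625) = 0.8911; argument = 0.335 + (-1.625)/0.8911 = -1.4885 → -1.49.
α₁ = Φ(-1.49) = 0.0681; rank = round(1000 × 0.0681) = 68; θ*₍68₎ = 1.641.
Upper: z₀ + z₂ = 2.295; 1 − a(z₀+z₂) = 1.1538; argument = 2.3241 → 2.32; α₂ = 0.9898; rank = 990; θ*₍990₎ = 3.637.

(1.641, 3.637)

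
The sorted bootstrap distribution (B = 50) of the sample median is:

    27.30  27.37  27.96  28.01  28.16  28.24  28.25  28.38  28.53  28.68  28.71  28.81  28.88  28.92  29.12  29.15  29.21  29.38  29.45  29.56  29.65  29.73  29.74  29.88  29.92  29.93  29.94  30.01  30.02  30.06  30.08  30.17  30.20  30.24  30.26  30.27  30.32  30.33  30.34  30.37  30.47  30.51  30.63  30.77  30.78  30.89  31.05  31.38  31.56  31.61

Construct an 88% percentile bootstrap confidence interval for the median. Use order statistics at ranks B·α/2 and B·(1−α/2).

α = 0.12; lower rank = 50 × 0.060 = 3; upper rank = 50 × 0.940 = 47.
The 3rd smallest replicate is 27.96; the 47th is 31.05.

(27.96, 31.05)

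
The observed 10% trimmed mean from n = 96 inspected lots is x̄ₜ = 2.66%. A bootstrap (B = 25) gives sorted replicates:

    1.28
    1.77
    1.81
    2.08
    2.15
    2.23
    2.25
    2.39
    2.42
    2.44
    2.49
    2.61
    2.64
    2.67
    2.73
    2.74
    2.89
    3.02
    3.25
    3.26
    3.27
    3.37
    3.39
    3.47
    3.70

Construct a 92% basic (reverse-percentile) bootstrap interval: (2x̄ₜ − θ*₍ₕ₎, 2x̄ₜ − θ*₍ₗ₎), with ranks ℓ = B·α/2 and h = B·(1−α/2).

Percentile endpoints at ranks 1 and 24: θ*₍1₎ = 1.28, θ*₍24₎ = 3.47.
Basic interval reflects these around x̄ₜ:
  lower = 2 × 2.66 − 3.47 = 1.85
  upper = 2 × 2.66 − 1.28 = 4.04

(1.85, 4.04)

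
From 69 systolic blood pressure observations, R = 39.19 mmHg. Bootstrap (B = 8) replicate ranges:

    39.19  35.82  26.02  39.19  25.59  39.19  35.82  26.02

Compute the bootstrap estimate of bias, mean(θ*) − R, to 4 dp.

bias = −5.8350

mean(θ*) = (39.19 + 35.82 + 26.02 + 39.19 + 25.59 + 39.19 + 35.82 + 26.02) / 8 = 33.35500
bias = 33.35500 − 39.19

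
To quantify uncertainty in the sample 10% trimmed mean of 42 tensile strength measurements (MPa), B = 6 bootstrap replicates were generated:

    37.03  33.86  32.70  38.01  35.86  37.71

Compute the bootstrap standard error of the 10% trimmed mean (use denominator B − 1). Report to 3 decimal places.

SE* = 2.163

Bootstrap SE is the standard deviation of the 6 replicate 10% trimmed means.
Mean of replicates: (37.03 + 33.86 + 32.70 + 38.01 + 35.86 + 37.71) / 6 = 215.1700 / 6 = 35.8617
Sum of squared deviations: (+1.1683)² + (−2.0017)² + (−3.1617)² + (+2.1483)² + (−0.0017)² + (+1.8483)² = 23.3995
Variance = 23.3995 / 5 = 4.6799
SE* = √4.6799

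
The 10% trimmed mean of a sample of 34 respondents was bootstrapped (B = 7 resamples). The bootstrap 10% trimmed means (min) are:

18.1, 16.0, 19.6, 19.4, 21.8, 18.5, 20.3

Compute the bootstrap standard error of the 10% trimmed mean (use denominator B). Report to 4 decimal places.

SE* = 1.6920

Bootstrap SE is the standard deviation of the 7 replicate 10% trimmed means.
Mean of replicates: (18.1 + 16.0 + 19.6 + 19.4 + 21.8 + 18.5 + 20.3) / 7 = 133.70000 / 7 = 19.10000
Sum of squared deviations: (−1.00000)² + (−3.10000)² + (+0.50000)² + (+0.30000)² + (+2.70000)² + (−0.60000)² + (+1.20000)² = 20.04000
Variance = 20.04000 / 7 = 2.86286
SE* = √2.86286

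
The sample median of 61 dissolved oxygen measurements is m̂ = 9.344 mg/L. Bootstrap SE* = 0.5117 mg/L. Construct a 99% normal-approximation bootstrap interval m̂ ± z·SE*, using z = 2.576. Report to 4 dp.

(8.0259, 10.6621)

Margin = 2.576 × 0.5117 = 1.31814
Interval: 9.344 ± 1.31814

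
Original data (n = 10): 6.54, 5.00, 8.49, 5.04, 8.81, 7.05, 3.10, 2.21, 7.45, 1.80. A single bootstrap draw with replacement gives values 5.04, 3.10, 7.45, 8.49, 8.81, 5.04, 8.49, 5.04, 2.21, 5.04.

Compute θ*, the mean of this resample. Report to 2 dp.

Mean = (5.04 + 3.10 + 7.45 + 8.49 + 8.81 + 5.04 + 8.49 + 5.04 + 2.21 + 5.04) / 10 = 58.710 / 10 = 5.87

θ* = 5.87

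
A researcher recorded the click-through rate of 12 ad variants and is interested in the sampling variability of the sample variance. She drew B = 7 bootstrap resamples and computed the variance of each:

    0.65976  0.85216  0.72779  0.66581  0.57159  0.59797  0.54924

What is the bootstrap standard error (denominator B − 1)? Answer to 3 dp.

SE* = 0.104

Bootstrap SE is the standard deviation of the 7 replicate variances.
Mean of replicates: (0.65976 + 0.85216 + 0.72779 + 0.66581 + 0.57159 + 0.59797 + 0.54924) / 7 = 4.624320 / 7 = 0.660617
Sum of squared deviations: (−0.000857)² + (+0.191543)² + (+0.067173)² + (+0.005193)² + (−0.089027)² + (−0.062647)² + (−0.111377)² = 0.065484
Variance = 0.065484 / 6 = 0.010914
SE* = √0.010914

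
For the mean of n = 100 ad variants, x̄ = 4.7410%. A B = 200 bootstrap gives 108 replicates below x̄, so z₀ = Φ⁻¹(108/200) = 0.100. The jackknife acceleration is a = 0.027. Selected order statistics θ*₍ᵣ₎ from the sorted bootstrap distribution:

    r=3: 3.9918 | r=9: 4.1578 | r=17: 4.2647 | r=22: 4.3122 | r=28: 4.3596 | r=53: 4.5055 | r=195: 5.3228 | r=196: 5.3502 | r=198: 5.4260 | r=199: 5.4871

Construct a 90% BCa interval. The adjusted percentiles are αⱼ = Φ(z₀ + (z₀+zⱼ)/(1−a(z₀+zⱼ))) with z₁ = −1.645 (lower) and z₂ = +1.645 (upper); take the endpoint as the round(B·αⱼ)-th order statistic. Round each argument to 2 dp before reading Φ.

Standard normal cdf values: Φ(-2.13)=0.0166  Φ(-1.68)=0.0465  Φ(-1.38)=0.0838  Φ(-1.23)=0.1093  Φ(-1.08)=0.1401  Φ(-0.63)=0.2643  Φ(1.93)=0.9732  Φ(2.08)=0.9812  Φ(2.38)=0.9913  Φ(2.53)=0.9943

Lower: z₀ + z₁ = 0.100 + (-1.645) = -1.545; 1 − a(z₀+z₁) = 1 − (0.027)(-1.545) = 1.0417; argument = 0.100 + (-1.545)/1.0417 = -1.3831 → -1.38.
α₁ = Φ(-1.38) = 0.0838; rank = round(200 × 0.0838) = 17; θ*₍17₎ = 4.2647.
Upper: z₀ + z₂ = 1.745; 1 − a(z₀+z₂) = 0.9529; argument = 1.9313 → 1.93; α₂ = 0.9732; rank = 195; θ*₍195₎ = 5.3228.

(4.2647, 5.3228)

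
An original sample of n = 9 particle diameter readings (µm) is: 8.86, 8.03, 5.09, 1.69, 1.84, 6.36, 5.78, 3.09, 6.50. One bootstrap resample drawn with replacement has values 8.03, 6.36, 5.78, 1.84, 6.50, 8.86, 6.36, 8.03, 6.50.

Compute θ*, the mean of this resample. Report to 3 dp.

Mean = (8.03 + 6.36 + 5.78 + 1.84 + 6.50 + 8.86 + 6.36 + 8.03 + 6.50) / 9 = 58.260 / 9 = 6.473

θ* = 6.473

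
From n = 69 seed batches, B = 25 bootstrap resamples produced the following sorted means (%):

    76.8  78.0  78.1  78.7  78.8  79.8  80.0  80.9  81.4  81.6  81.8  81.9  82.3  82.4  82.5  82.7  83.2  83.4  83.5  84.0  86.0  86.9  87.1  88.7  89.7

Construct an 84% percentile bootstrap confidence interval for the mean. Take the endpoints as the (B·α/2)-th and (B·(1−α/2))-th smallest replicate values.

(78.0, 87.1)

α = 0.16; lower rank = 25 × 0.080 = 2; upper rank = 25 × 0.920 = 23.
The 2nd smallest replicate is 78.0; the 23rd is 87.1.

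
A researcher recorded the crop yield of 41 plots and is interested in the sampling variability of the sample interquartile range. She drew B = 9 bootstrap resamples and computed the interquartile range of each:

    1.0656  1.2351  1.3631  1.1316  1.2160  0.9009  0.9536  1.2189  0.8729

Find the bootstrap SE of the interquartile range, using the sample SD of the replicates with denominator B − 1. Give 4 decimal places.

SE* = 0.1694

Bootstrap SE is the standard deviation of the 9 replicate interquartile ranges.
Mean of replicates: (1.0656 + 1.2351 + 1.3631 + 1.1316 + 1.2160 + 0.9009 + 0.9536 + 1.2189 + 0.8729) / 9 = 9.95770 / 9 = 1.10641
Sum of squared deviations: (−0.04081)² + (+0.12869)² + (+0.25669)² + (+0.02519)² + (+0.10959)² + (−0.20551)² + (−0.15281)² + (+0.11249)² + (−0.23351)² = 0.22953
Variance = 0.22953 / 8 = 0.02869
SE* = √0.02869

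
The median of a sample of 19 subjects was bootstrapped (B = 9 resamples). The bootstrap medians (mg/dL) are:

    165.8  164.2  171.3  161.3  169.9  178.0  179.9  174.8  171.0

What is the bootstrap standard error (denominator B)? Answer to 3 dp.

SE* = 5.873

Bootstrap SE is the standard deviation of the 9 replicate medians.
Mean of replicates: (165.8 + 164.2 + 171.3 + 161.3 + 169.9 + 178.0 + 179.9 + 174.8 + 171.0) / 9 = 1536.2000 / 9 = 170.6889
Sum of squared deviations: (−4.8889)² + (−6.4889)² + (+0.6111)² + (−9.3889)² + (−0.7889)² + (+7.3111)² + (+9.2111)² + (+4.1111)² + (+0.3111)² = 310.4489
Variance = 310.4489 / 9 = 34.4943
SE* = √34.4943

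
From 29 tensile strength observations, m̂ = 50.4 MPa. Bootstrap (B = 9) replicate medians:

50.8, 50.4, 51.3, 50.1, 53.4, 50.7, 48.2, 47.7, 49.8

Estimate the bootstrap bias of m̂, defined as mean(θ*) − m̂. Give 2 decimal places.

bias = −0.13

mean(θ*) = (50.8 + 50.4 + 51.3 + 50.1 + 53.4 + 50.7 + 48.2 + 47.7 + 49.8) / 9 = 50.267
bias = 50.267 − 50.4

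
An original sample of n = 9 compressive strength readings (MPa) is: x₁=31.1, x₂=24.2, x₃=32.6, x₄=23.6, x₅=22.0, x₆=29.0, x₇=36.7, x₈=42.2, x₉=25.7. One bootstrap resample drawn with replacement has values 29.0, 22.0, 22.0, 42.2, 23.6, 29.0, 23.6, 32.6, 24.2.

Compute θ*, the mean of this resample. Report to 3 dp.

Mean = (29.0 + 22.0 + 22.0 + 42.2 + 23.6 + 29.0 + 23.6 + 32.6 + 24.2) / 9 = 248.20 / 9 = 27.578

θ* = 27.578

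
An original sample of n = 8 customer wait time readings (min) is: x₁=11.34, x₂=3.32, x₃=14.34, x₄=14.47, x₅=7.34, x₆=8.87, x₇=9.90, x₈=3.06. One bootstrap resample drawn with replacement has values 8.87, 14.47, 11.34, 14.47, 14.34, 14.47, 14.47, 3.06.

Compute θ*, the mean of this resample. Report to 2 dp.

Mean = (8.87 + 14.47 + 11.34 + 14.47 + 14.34 + 14.47 + 14.47 + 3.06) / 8 = 95.490 / 8 = 11.94

θ* = 11.94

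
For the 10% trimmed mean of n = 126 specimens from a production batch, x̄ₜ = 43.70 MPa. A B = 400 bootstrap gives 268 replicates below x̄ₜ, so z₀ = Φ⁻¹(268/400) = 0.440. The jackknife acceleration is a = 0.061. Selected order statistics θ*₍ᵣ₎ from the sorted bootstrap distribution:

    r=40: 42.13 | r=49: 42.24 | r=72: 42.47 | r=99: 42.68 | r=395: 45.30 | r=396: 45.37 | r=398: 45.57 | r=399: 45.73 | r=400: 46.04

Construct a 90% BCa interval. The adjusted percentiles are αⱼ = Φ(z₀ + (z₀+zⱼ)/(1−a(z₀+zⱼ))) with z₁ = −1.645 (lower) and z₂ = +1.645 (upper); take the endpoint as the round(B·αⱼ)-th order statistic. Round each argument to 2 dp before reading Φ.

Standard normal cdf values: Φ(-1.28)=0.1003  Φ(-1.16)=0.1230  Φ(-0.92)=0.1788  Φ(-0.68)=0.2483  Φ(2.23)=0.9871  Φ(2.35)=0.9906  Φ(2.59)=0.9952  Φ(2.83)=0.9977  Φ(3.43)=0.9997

Lower: z₀ + z₁ = 0.440 + (-1.645) = -1.205; 1 − a(z₀+z₁) = 1 − (0.061)(-1.205) = 1.0735; argument = 0.440 + (-1.205)/1.0735 = -0.6825 → -0.68.
α₁ = Φ(-0.68) = 0.2483; rank = round(400 × 0.2483) = 99; θ*₍99₎ = 42.68.
Upper: z₀ + z₂ = 2.085; 1 − a(z₀+z₂) = 0.8728; argument = 2.8288 → 2.83; α₂ = 0.9977; rank = 399; θ*₍399₎ = 45.73.

(42.68, 45.73)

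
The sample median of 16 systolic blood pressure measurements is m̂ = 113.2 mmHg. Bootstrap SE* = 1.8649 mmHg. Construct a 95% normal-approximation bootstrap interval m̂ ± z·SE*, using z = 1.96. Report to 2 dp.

(109.54, 116.86)

Margin = 1.96 × 1.8649 = 3.655
Interval: 113.2 ± 3.655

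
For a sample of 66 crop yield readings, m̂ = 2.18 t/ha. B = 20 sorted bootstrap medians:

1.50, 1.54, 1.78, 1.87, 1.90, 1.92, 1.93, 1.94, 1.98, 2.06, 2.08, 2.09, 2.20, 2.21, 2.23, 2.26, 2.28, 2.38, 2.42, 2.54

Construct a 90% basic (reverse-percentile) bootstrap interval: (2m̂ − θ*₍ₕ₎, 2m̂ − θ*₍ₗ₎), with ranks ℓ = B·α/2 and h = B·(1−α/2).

Percentile endpoints at ranks 1 and 19: θ*₍1₎ = 1.50, θ*₍19₎ = 2.42.
Basic interval reflects these around m̂:
  lower = 2 × 2.18 − 2.42 = 1.94
  upper = 2 × 2.18 − 1.50 = 2.86

(1.94, 2.86)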